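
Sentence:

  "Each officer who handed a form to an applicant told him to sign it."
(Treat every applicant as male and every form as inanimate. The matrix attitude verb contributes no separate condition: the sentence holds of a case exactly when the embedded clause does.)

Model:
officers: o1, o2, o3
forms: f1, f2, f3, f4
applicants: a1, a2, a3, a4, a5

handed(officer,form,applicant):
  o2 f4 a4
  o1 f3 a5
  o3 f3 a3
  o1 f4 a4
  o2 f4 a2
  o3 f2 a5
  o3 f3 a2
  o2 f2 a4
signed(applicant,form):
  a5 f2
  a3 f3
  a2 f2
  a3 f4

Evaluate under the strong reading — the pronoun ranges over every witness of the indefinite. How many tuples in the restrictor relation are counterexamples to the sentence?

6

"him" takes "an applicant" as antecedent and "it" takes "a form"; both are donkey pronouns co-varying with the restrictor.
Strong reading: for every (o,f,a) with handed(o,f,a), signed(a,f).
Restrictor triples: (o1,f3,a5)→signed(a5,f3) ✗  (o1,f4,a4)→signed(a4,f4) ✗  (o2,f2,a4)→signed(a4,f2) ✗  (o2,f4,a2)→signed(a2,f4) ✗  (o2,f4,a4)→signed(a4,f4) ✗  (o3,f2,a5)→signed(a5,f2) ✓  (o3,f3,a2)→signed(a2,f3) ✗  (o3,f3,a3)→signed(a3,f3) ✓
Counterexamples (restrictor triples failing the scope): 6.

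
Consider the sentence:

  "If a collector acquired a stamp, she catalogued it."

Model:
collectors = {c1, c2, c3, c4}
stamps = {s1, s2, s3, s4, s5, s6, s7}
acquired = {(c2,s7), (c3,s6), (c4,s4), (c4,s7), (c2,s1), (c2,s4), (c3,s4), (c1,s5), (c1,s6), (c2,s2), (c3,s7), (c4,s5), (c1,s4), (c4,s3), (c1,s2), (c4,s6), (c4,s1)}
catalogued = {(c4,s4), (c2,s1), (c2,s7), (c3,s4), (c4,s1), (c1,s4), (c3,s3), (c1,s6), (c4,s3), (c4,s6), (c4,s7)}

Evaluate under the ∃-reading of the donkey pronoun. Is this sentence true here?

True

"it" takes "a stamp" as antecedent — a donkey pronoun bound across the clause boundary.
Weak reading: every collector c with some acquired-stamp has at least one acquired-stamp s such that catalogued(c,s).
Per collector: c1:✓  c2:✓  c3:✓  c4:✓
Every collector in the restrictor has a witness.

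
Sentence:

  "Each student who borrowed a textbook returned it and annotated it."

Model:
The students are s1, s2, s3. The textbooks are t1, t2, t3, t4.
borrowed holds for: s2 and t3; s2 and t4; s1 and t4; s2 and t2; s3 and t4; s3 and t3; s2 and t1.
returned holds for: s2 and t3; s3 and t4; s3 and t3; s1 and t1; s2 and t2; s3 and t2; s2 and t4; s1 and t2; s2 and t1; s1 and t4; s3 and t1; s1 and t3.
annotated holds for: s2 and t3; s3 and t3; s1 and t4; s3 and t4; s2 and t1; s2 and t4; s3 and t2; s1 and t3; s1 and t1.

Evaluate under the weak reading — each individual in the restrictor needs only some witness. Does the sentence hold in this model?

"it" takes "a textbook" as antecedent — a donkey pronoun bound across the clause boundary.
Weak reading: every student s with some borrowed-textbook has at least one borrowed-textbook t such that returned(s,t) ∧ annotated(s,t).
Per student: s1:✓  s2:✓  s3:✓
Every student in the restrictor has a witness.

True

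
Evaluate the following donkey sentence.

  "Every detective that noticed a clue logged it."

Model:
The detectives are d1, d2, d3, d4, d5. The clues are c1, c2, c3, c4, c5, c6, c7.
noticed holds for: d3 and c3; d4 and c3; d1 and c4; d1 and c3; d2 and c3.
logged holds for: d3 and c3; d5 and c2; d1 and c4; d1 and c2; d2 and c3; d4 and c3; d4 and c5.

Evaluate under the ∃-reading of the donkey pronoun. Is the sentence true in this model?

"it" takes "a clue" as antecedent — a donkey pronoun bound across the clause boundary.
Weak reading: every detective d with some noticed-clue has at least one noticed-clue c such that logged(d,c).
Per detective: d1:✓  d2:✓  d3:✓  d4:✓
Every detective in the restrictor has a witness.

True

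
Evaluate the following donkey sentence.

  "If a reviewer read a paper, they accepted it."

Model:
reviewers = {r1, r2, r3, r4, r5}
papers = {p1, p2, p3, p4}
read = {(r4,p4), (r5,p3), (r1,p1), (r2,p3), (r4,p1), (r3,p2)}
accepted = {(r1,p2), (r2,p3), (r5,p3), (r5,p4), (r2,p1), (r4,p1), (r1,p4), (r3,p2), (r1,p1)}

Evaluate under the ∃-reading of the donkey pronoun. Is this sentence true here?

"it" takes "a paper" as antecedent — a donkey pronoun bound across the clause boundary.
Weak reading: every reviewer r with some read-paper has at least one read-paper p such that accepted(r,p).
Per reviewer: r1:✓  r2:✓  r3:✓  r4:✓  r5:✓
Every reviewer in the restrictor has a witness.

True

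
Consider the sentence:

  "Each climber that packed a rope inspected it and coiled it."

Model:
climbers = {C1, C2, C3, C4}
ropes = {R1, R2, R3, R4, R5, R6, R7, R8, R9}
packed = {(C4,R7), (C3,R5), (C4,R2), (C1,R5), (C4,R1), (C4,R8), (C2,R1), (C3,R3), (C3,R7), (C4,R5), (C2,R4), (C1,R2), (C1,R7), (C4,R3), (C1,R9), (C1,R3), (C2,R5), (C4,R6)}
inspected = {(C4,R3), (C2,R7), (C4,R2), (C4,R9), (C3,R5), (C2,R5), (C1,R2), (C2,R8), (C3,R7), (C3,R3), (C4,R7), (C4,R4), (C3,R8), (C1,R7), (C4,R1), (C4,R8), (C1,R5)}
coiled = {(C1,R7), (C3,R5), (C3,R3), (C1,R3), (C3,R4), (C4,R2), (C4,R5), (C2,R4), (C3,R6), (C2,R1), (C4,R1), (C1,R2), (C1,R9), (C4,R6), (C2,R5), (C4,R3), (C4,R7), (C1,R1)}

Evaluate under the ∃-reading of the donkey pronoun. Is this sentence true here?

True

"it" takes "a rope" as antecedent — a donkey pronoun bound across the clause boundary.
Weak reading: every climber c with some packed-rope has at least one packed-rope r such that inspected(c,r) ∧ coiled(c,r).
Per climber: C1:✓  C2:✓  C3:✓  C4:✓
Every climber in the restrictor has a witness.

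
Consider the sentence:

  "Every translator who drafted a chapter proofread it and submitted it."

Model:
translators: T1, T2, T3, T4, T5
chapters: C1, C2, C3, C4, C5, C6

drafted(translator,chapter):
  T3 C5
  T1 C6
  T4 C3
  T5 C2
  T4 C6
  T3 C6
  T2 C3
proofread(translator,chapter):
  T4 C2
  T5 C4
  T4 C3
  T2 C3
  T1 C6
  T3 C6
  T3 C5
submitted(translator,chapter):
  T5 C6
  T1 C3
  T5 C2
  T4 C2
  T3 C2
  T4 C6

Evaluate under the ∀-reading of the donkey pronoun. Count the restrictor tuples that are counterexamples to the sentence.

7

"it" takes "a chapter" as antecedent — a donkey pronoun bound across the clause boundary.
Strong reading: for every (t,c) with drafted(t,c), proofread(t,c) ∧ submitted(t,c).
Restrictor pairs: (T1,C6) ✗  (T2,C3) ✗  (T3,C5) ✗  (T3,C6) ✗  (T4,C3) ✗  (T4,C6) ✗  (T5,C2) ✗
Counterexamples (restrictor pairs failing the scope): 7.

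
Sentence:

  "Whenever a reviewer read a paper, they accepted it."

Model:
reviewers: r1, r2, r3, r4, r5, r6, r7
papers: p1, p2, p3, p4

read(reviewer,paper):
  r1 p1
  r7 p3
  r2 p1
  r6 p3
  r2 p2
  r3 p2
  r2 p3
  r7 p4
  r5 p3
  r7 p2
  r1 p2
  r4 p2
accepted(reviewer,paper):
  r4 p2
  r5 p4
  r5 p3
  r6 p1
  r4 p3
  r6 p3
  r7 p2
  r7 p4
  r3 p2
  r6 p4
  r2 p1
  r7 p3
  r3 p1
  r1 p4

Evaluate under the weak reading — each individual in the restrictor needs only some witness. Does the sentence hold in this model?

"it" takes "a paper" as antecedent — a donkey pronoun bound across the clause boundary.
Weak reading: every reviewer r with some read-paper has at least one read-paper p such that accepted(r,p).
Per reviewer: r1:✗  r2:✓  r3:✓  r4:✓  r5:✓  r6:✓  r7:✓
r1 has no witness among its read-papers.

False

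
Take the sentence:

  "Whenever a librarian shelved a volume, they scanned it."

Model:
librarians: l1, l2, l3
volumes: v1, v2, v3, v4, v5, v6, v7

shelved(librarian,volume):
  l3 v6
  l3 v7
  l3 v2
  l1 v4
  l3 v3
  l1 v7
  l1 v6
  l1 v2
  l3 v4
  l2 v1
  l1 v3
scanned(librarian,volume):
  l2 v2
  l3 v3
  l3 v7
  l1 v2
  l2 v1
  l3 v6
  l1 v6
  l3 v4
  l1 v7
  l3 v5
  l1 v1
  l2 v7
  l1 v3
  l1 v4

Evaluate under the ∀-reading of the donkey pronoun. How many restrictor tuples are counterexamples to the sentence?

1

"it" takes "a volume" as antecedent — a donkey pronoun bound across the clause boundary.
Strong reading: for every (l,v) with shelved(l,v), scanned(l,v).
Restrictor pairs: (l1,v2) ✓  (l1,v3) ✓  (l1,v4) ✓  (l1,v6) ✓  (l1,v7) ✓  (l2,v1) ✓  (l3,v2) ✗  (l3,v3) ✓  (l3,v4) ✓  (l3,v6) ✓  (l3,v7) ✓
Counterexamples (restrictor pairs failing the scope): 1.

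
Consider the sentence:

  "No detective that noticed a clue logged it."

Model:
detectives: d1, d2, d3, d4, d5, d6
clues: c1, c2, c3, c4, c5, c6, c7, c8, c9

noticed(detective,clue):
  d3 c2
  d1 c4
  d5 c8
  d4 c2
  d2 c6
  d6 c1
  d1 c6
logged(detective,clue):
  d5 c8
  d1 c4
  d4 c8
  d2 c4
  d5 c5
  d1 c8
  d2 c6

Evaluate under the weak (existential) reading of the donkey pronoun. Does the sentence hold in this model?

"it" takes "a clue" as antecedent — a donkey pronoun bound across the clause boundary.
Truth condition: for no (d,c) with noticed(d,c) does logged(d,c) hold.
Restrictor pairs — does the scope hold? (d1,c4):holds  (d1,c6):fails  (d2,c6):holds  (d3,c2):fails  (d4,c2):fails  (d5,c8):holds  (d6,c1):fails
Scope holds for 3 pair(s), so the sentence is false.

False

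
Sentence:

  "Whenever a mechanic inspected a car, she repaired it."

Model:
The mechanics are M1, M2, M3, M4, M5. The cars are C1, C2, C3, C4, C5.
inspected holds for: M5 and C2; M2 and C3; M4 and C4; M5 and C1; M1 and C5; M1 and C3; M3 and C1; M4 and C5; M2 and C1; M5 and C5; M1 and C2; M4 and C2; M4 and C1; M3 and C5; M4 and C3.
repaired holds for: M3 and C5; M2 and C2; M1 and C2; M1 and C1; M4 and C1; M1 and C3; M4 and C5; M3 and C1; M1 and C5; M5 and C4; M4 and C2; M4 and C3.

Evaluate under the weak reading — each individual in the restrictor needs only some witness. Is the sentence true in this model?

False

"it" takes "a car" as antecedent — a donkey pronoun bound across the clause boundary.
Weak reading: every mechanic m with some inspected-car has at least one inspected-car c such that repaired(m,c).
Per mechanic: M1:✓  M2:✗  M3:✓  M4:✓  M5:✗
M2 has no witness among its inspected-cars.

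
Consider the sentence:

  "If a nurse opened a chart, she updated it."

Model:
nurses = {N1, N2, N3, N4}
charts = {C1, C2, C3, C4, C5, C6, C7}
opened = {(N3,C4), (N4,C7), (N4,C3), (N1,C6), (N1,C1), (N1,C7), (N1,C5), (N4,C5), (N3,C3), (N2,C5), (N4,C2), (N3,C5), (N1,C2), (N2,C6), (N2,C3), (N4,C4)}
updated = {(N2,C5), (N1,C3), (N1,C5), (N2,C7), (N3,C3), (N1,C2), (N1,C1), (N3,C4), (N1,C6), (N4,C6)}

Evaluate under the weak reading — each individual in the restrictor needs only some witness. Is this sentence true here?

"it" takes "a chart" as antecedent — a donkey pronoun bound across the clause boundary.
Weak reading: every nurse n with some opened-chart has at least one opened-chart c such that updated(n,c).
Per nurse: N1:✓  N2:✓  N3:✓  N4:✗
N4 has no witness among its opened-charts.

False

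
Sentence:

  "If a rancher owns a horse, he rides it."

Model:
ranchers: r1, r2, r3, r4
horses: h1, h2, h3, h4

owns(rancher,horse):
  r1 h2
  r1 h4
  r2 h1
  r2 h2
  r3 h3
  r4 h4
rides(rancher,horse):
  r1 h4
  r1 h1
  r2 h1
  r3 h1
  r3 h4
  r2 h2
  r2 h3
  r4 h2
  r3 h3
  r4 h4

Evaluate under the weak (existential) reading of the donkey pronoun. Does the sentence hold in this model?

"it" takes "a horse" as antecedent — a donkey pronoun bound across the clause boundary.
Weak reading: every rancher r with some owns-horse has at least one owns-horse h such that rides(r,h).
Per rancher: r1:✓  r2:✓  r3:✓  r4:✓
Every rancher in the restrictor has a witness.

True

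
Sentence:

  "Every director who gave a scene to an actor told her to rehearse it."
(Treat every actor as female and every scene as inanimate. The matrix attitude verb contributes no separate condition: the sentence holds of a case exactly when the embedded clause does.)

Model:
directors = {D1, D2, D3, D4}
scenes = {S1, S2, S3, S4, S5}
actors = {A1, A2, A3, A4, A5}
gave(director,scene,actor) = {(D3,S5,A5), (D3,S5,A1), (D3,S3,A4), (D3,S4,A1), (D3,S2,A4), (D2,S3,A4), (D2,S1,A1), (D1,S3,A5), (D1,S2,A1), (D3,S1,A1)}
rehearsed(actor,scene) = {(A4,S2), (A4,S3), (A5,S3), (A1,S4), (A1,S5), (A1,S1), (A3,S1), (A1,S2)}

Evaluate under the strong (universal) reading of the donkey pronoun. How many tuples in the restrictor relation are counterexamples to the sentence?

1

"her" takes "an actor" as antecedent and "it" takes "a scene"; both are donkey pronouns co-varying with the restrictor.
Strong reading: for every (d,s,a) with gave(d,s,a), rehearsed(a,s).
Restrictor triples: (D1,S2,A1)→rehearsed(A1,S2) ✓  (D1,S3,A5)→rehearsed(A5,S3) ✓  (D2,S1,A1)→rehearsed(A1,S1) ✓  (D2,S3,A4)→rehearsed(A4,S3) ✓  (D3,S1,A1)→rehearsed(A1,S1) ✓  (D3,S2,A4)→rehearsed(A4,S2) ✓  (D3,S3,A4)→rehearsed(A4,S3) ✓  (D3,S4,A1)→rehearsed(A1,S4) ✓  (D3,S5,A1)→rehearsed(A1,S5) ✓  (D3,S5,A5)→rehearsed(A5,S5) ✗
Counterexamples (restrictor triples failing the scope): 1.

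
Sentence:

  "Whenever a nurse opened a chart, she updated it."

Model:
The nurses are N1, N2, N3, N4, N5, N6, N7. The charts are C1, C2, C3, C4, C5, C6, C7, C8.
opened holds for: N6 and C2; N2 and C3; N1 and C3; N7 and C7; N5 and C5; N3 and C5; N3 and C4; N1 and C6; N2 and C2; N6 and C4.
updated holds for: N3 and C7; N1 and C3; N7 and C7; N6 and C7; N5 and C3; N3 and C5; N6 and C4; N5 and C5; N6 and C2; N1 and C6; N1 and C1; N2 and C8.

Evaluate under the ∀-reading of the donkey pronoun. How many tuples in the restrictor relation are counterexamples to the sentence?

"it" takes "a chart" as antecedent — a donkey pronoun bound across the clause boundary.
Strong reading: for every (n,c) with opened(n,c), updated(n,c).
Restrictor pairs: (N1,C3) ✓  (N1,C6) ✓  (N2,C2) ✗  (N2,C3) ✗  (N3,C4) ✗  (N3,C5) ✓  (N5,C5) ✓  (N6,C2) ✓  (N6,C4) ✓  (N7,C7) ✓
Counterexamples (restrictor pairs failing the scope): 3.

3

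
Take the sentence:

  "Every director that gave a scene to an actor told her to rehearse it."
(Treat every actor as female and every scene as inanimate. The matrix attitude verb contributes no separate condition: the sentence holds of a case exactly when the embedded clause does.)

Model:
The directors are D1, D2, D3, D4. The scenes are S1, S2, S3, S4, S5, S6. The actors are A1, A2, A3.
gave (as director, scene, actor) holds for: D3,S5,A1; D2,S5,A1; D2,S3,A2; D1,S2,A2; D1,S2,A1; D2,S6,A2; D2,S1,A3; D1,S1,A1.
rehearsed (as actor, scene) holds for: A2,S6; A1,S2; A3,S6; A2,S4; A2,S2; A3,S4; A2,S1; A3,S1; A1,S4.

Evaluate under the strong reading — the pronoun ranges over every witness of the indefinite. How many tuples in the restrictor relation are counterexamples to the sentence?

"her" takes "an actor" as antecedent and "it" takes "a scene"; both are donkey pronouns co-varying with the restrictor.
Strong reading: for every (d,s,a) with gave(d,s,a), rehearsed(a,s).
Restrictor triples: (D1,S1,A1)→rehearsed(A1,S1) ✗  (D1,S2,A1)→rehearsed(A1,S2) ✓  (D1,S2,A2)→rehearsed(A2,S2) ✓  (D2,S1,A3)→rehearsed(A3,S1) ✓  (D2,S3,A2)→rehearsed(A2,S3) ✗  (D2,S5,A1)→rehearsed(A1,S5) ✗  (D2,S6,A2)→rehearsed(A2,S6) ✓  (D3,S5,A1)→rehearsed(A1,S5) ✗
Counterexamples (restrictor triples failing the scope): 4.

4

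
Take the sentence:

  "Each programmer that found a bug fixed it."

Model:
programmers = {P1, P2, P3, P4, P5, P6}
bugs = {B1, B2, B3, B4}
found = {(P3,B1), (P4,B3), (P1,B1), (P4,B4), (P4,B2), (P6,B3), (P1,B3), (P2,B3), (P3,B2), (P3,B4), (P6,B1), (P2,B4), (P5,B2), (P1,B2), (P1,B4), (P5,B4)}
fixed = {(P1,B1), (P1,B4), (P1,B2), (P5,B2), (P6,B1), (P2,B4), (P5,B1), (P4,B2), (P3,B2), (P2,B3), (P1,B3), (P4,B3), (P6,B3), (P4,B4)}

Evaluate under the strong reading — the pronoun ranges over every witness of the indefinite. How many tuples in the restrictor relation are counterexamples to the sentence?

3

"it" takes "a bug" as antecedent — a donkey pronoun bound across the clause boundary.
Strong reading: for every (p,b) with found(p,b), fixed(p,b).
Restrictor pairs: (P1,B1) ✓  (P1,B2) ✓  (P1,B3) ✓  (P1,B4) ✓  (P2,B3) ✓  (P2,B4) ✓  (P3,B1) ✗  (P3,B2) ✓  (P3,B4) ✗  (P4,B2) ✓  (P4,B3) ✓  (P4,B4) ✓  (P5,B2) ✓  (P5,B4) ✗  (P6,B1) ✓  (P6,B3) ✓
Counterexamples (restrictor pairs failing the scope): 3.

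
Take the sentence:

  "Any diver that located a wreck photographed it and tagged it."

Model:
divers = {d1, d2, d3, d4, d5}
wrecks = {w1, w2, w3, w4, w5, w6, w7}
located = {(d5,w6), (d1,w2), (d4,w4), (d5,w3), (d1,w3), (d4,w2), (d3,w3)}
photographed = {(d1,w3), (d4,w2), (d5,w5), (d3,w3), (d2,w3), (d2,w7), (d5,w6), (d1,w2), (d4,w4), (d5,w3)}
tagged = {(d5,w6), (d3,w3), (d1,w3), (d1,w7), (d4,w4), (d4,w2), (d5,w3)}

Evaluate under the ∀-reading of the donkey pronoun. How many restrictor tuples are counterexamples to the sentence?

1

"it" takes "a wreck" as antecedent — a donkey pronoun bound across the clause boundary.
Strong reading: for every (d,w) with located(d,w), photographed(d,w) ∧ tagged(d,w).
Restrictor pairs: (d1,w2) ✗  (d1,w3) ✓  (d3,w3) ✓  (d4,w2) ✓  (d4,w4) ✓  (d5,w3) ✓  (d5,w6) ✓
Counterexamples (restrictor pairs failing the scope): 1.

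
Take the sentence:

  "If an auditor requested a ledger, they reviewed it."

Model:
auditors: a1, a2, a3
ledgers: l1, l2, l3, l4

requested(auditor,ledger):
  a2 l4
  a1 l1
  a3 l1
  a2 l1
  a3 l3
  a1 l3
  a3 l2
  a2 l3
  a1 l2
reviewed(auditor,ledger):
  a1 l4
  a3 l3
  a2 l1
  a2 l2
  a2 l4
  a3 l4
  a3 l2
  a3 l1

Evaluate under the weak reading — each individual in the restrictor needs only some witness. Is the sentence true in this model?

False

"it" takes "a ledger" as antecedent — a donkey pronoun bound across the clause boundary.
Weak reading: every auditor a with some requested-ledger has at least one requested-ledger l such that reviewed(a,l).
Per auditor: a1:✗  a2:✓  a3:✓
a1 has no witness among its requested-ledgers.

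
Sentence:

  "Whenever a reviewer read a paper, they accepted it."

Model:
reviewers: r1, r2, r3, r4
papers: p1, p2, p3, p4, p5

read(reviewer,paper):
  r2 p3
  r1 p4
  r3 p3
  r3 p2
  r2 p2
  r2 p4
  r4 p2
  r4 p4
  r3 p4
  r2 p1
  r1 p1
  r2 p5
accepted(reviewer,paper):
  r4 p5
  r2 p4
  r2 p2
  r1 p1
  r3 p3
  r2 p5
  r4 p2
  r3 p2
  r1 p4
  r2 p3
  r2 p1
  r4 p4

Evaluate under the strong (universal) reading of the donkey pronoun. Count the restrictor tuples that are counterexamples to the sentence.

1

"it" takes "a paper" as antecedent — a donkey pronoun bound across the clause boundary.
Strong reading: for every (r,p) with read(r,p), accepted(r,p).
Restrictor pairs: (r1,p1) ✓  (r1,p4) ✓  (r2,p1) ✓  (r2,p2) ✓  (r2,p3) ✓  (r2,p4) ✓  (r2,p5) ✓  (r3,p2) ✓  (r3,p3) ✓  (r3,p4) ✗  (r4,p2) ✓  (r4,p4) ✓
Counterexamples (restrictor pairs failing the scope): 1.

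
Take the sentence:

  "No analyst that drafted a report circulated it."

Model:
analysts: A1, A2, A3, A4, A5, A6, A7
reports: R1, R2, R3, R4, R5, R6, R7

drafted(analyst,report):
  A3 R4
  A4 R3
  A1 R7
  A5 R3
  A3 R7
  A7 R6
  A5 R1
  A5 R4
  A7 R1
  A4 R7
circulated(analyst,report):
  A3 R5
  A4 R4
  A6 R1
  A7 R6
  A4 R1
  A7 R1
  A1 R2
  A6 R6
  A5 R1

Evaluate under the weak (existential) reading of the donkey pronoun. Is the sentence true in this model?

False

"it" takes "a report" as antecedent — a donkey pronoun bound across the clause boundary.
Truth condition: for no (a,r) with drafted(a,r) does circulated(a,r) hold.
Restrictor pairs — does the scope hold? (A1,R7):fails  (A3,R4):fails  (A3,R7):fails  (A4,R3):fails  (A4,R7):fails  (A5,R1):holds  (A5,R3):fails  (A5,R4):fails  (A7,R1):holds  (A7,R6):holds
Scope holds for 3 pair(s), so the sentence is false.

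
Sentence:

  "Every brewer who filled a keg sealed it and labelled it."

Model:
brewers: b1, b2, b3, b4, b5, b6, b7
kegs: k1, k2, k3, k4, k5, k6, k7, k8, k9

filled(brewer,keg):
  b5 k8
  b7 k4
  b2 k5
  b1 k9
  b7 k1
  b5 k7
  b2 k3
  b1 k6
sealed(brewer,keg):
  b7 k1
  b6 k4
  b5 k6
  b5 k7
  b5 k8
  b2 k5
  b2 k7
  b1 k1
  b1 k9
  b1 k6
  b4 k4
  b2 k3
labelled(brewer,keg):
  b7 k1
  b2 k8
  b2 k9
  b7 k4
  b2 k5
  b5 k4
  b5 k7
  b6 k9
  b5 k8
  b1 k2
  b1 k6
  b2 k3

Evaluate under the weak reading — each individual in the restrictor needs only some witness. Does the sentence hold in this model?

True

"it" takes "a keg" as antecedent — a donkey pronoun bound across the clause boundary.
Weak reading: every brewer b with some filled-keg has at least one filled-keg k such that sealed(b,k) ∧ labelled(b,k).
Per brewer: b1:✓  b2:✓  b5:✓  b7:✓
Every brewer in the restrictor has a witness.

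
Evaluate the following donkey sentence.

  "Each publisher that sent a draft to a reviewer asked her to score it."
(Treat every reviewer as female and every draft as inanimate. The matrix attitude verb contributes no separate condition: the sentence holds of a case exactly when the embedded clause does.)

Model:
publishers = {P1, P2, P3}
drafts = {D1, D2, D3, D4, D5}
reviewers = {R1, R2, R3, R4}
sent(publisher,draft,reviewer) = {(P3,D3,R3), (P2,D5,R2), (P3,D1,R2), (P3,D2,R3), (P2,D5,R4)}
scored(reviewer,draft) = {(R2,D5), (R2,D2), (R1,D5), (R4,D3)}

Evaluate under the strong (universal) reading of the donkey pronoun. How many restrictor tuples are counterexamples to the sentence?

4

"her" takes "a reviewer" as antecedent and "it" takes "a draft"; both are donkey pronouns co-varying with the restrictor.
Strong reading: for every (p,d,r) with sent(p,d,r), scored(r,d).
Restrictor triples: (P2,D5,R2)→scored(R2,D5) ✓  (P2,D5,R4)→scored(R4,D5) ✗  (P3,D1,R2)→scored(R2,D1) ✗  (P3,D2,R3)→scored(R3,D2) ✗  (P3,D3,R3)→scored(R3,D3) ✗
Counterexamples (restrictor triples failing the scope): 4.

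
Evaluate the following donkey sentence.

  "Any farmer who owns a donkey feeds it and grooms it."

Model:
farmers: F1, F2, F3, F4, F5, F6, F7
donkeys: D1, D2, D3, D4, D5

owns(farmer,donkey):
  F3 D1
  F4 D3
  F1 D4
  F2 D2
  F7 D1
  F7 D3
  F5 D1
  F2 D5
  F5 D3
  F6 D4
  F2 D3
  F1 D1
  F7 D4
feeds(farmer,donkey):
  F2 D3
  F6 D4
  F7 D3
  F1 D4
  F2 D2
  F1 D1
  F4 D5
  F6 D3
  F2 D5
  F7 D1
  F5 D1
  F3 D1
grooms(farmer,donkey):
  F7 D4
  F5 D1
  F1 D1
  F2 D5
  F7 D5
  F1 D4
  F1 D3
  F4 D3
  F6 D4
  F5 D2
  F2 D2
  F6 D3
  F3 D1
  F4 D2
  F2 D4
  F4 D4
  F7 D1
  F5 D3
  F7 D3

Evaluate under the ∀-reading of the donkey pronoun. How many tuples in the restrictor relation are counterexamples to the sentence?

"it" takes "a donkey" as antecedent — a donkey pronoun bound across the clause boundary.
Strong reading: for every (f,d) with owns(f,d), feeds(f,d) ∧ grooms(f,d).
Restrictor pairs: (F1,D1) ✓  (F1,D4) ✓  (F2,D2) ✓  (F2,D3) ✗  (F2,D5) ✓  (F3,D1) ✓  (F4,D3) ✗  (F5,D1) ✓  (F5,D3) ✗  (F6,D4) ✓  (F7,D1) ✓  (F7,D3) ✓  (F7,D4) ✗
Counterexamples (restrictor pairs failing the scope): 4.

4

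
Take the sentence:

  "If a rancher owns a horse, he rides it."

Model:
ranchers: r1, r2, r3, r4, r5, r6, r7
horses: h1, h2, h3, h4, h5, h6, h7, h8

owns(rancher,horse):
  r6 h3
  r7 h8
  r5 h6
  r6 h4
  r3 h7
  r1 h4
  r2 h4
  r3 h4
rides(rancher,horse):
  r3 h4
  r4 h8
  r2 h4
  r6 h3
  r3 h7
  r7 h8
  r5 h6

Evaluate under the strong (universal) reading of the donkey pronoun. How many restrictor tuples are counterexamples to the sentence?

2

"it" takes "a horse" as antecedent — a donkey pronoun bound across the clause boundary.
Strong reading: for every (r,h) with owns(r,h), rides(r,h).
Restrictor pairs: (r1,h4) ✗  (r2,h4) ✓  (r3,h4) ✓  (r3,h7) ✓  (r5,h6) ✓  (r6,h3) ✓  (r6,h4) ✗  (r7,h8) ✓
Counterexamples (restrictor pairs failing the scope): 2.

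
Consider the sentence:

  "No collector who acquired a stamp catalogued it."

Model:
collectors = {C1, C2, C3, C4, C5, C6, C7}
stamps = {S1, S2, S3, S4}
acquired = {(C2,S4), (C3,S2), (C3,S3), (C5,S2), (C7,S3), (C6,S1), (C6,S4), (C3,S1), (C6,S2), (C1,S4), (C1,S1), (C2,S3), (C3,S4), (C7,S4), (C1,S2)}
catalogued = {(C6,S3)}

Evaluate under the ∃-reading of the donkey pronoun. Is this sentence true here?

"it" takes "a stamp" as antecedent — a donkey pronoun bound across the clause boundary.
Truth condition: for no (c,s) with acquired(c,s) does catalogued(c,s) hold.
Restrictor pairs — does the scope hold? (C1,S1):fails  (C1,S2):fails  (C1,S4):fails  (C2,S3):fails  (C2,S4):fails  (C3,S1):fails  (C3,S2):fails  (C3,S3):fails  (C3,S4):fails  (C5,S2):fails  (C6,S1):fails  (C6,S2):fails  (C6,S4):fails  (C7,S3):fails  (C7,S4):fails
Scope holds for no restrictor pair, so the sentence is true.

True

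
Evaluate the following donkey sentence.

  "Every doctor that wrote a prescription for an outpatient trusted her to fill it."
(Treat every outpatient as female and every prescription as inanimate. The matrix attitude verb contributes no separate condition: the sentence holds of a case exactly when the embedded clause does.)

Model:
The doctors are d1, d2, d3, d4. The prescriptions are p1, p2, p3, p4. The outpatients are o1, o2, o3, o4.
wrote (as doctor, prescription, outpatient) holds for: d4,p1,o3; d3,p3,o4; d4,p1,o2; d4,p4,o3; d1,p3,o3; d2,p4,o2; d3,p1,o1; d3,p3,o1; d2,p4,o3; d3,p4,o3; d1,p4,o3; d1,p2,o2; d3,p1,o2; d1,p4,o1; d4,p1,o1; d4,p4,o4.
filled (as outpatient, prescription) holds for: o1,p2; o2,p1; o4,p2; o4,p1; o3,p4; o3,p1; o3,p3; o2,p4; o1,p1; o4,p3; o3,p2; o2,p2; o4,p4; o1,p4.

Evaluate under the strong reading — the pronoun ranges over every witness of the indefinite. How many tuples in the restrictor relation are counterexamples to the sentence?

1

"her" takes "an outpatient" as antecedent and "it" takes "a prescription"; both are donkey pronouns co-varying with the restrictor.
Strong reading: for every (d,p,o) with wrote(d,p,o), filled(o,p).
Restrictor triples: (d1,p2,o2)→filled(o2,p2) ✓  (d1,p3,o3)→filled(o3,p3) ✓  (d1,p4,o1)→filled(o1,p4) ✓  (d1,p4,o3)→filled(o3,p4) ✓  (d2,p4,o2)→filled(o2,p4) ✓  (d2,p4,o3)→filled(o3,p4) ✓  (d3,p1,o1)→filled(o1,p1) ✓  (d3,p1,o2)→filled(o2,p1) ✓  (d3,p3,o1)→filled(o1,p3) ✗  (d3,p3,o4)→filled(o4,p3) ✓  (d3,p4,o3)→filled(o3,p4) ✓  (d4,p1,o1)→filled(o1,p1) ✓  (d4,p1,o2)→filled(o2,p1) ✓  (d4,p1,o3)→filled(o3,p1) ✓  (d4,p4,o3)→filled(o3,p4) ✓  (d4,p4,o4)→filled(o4,p4) ✓
Counterexamples (restrictor triples failing the scope): 1.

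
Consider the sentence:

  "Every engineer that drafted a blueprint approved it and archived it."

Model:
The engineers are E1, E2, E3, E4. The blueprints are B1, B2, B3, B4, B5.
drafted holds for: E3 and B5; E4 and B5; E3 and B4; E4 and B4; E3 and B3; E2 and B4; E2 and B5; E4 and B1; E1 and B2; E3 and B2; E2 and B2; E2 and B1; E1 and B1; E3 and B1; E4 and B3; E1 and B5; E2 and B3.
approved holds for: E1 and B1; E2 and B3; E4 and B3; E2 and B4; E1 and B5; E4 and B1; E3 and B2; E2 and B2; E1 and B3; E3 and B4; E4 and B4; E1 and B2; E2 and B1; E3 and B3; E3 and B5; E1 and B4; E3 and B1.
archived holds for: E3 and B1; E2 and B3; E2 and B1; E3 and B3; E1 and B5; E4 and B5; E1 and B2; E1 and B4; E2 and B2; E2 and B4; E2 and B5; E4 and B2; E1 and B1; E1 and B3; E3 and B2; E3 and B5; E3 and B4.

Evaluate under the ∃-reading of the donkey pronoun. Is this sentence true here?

"it" takes "a blueprint" as antecedent — a donkey pronoun bound across the clause boundary.
Weak reading: every engineer e with some drafted-blueprint has at least one drafted-blueprint b such that approved(e,b) ∧ archived(e,b).
Per engineer: E1:✓  E2:✓  E3:✓  E4:✗
E4 has no witness among its drafted-blueprints.

False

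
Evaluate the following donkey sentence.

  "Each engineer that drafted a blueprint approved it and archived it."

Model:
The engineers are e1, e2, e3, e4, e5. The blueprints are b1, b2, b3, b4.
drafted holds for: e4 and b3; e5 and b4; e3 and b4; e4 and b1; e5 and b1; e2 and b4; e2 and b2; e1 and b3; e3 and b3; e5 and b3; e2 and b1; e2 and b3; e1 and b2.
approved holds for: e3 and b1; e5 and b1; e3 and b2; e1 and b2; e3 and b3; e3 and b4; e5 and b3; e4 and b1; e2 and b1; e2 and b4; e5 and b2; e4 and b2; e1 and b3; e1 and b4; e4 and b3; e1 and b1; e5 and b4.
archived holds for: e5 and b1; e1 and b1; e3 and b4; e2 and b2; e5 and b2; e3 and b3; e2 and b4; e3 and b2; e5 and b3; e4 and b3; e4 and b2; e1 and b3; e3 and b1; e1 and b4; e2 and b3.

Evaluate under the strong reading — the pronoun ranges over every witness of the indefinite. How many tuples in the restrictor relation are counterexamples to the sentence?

"it" takes "a blueprint" as antecedent — a donkey pronoun bound across the clause boundary.
Strong reading: for every (e,b) with drafted(e,b), approved(e,b) ∧ archived(e,b).
Restrictor pairs: (e1,b2) ✗  (e1,b3) ✓  (e2,b1) ✗  (e2,b2) ✗  (e2,b3) ✗  (e2,b4) ✓  (e3,b3) ✓  (e3,b4) ✓  (e4,b1) ✗  (e4,b3) ✓  (e5,b1) ✓  (e5,b3) ✓  (e5,b4) ✗
Counterexamples (restrictor pairs failing the scope): 6.

6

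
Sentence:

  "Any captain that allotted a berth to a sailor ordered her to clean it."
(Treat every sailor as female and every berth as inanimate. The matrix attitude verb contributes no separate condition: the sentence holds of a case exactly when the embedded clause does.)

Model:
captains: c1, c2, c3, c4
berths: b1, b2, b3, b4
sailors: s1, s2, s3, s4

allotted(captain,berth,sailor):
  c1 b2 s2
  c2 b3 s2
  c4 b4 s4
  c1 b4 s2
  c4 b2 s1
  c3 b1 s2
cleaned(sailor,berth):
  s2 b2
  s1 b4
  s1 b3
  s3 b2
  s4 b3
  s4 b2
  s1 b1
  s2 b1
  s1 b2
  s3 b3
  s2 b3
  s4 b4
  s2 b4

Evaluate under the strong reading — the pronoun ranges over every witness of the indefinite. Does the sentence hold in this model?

True

"her" takes "a sailor" as antecedent and "it" takes "a berth"; both are donkey pronouns co-varying with the restrictor.
Strong reading: for every (c,b,s) with allotted(c,b,s), cleaned(s,b).
Restrictor triples: (c1,b2,s2)→cleaned(s2,b2) ✓  (c1,b4,s2)→cleaned(s2,b4) ✓  (c2,b3,s2)→cleaned(s2,b3) ✓  (c3,b1,s2)→cleaned(s2,b1) ✓  (c4,b2,s1)→cleaned(s1,b2) ✓  (c4,b4,s4)→cleaned(s4,b4) ✓
Every restrictor triple satisfies the scope.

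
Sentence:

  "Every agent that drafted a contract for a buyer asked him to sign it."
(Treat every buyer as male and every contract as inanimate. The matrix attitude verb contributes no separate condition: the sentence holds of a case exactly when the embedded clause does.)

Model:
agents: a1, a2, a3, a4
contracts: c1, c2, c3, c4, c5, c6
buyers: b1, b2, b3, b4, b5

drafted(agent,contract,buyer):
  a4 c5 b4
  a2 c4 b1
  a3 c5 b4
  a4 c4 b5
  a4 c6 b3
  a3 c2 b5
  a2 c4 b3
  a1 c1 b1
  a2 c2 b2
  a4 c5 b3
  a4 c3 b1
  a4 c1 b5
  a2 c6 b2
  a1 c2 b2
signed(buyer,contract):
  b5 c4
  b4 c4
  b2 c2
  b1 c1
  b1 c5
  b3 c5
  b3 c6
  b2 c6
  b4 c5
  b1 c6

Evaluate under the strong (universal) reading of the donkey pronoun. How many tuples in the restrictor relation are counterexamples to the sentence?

"him" takes "a buyer" as antecedent and "it" takes "a contract"; both are donkey pronouns co-varying with the restrictor.
Strong reading: for every (a,c,b) with drafted(a,c,b), signed(b,c).
Restrictor triples: (a1,c1,b1)→signed(b1,c1) ✓  (a1,c2,b2)→signed(b2,c2) ✓  (a2,c2,b2)→signed(b2,c2) ✓  (a2,c4,b1)→signed(b1,c4) ✗  (a2,c4,b3)→signed(b3,c4) ✗  (a2,c6,b2)→signed(b2,c6) ✓  (a3,c2,b5)→signed(b5,c2) ✗  (a3,c5,b4)→signed(b4,c5) ✓  (a4,c1,b5)→signed(b5,c1) ✗  (a4,c3,b1)→signed(b1,c3) ✗  (a4,c4,b5)→signed(b5,c4) ✓  (a4,c5,b3)→signed(b3,c5) ✓  (a4,c5,b4)→signed(b4,c5) ✓  (a4,c6,b3)→signed(b3,c6) ✓
Counterexamples (restrictor triples failing the scope): 5.

5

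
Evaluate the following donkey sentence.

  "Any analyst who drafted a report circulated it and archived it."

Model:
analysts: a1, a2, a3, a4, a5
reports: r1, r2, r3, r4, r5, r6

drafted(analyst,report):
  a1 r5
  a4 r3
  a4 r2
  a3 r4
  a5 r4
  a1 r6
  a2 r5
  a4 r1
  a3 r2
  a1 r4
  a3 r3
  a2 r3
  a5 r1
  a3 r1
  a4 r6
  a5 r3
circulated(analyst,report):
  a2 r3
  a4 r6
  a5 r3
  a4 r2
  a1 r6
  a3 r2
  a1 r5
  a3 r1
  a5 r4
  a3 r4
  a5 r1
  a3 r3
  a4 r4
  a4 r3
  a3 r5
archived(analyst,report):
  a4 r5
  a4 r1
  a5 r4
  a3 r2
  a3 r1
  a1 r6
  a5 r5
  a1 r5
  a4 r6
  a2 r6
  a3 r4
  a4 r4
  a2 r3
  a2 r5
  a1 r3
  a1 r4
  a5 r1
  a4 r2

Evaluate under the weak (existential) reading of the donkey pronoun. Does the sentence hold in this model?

"it" takes "a report" as antecedent — a donkey pronoun bound across the clause boundary.
Weak reading: every analyst a with some drafted-report has at least one drafted-report r such that circulated(a,r) ∧ archived(a,r).
Per analyst: a1:✓  a2:✓  a3:✓  a4:✓  a5:✓
Every analyst in the restrictor has a witness.

True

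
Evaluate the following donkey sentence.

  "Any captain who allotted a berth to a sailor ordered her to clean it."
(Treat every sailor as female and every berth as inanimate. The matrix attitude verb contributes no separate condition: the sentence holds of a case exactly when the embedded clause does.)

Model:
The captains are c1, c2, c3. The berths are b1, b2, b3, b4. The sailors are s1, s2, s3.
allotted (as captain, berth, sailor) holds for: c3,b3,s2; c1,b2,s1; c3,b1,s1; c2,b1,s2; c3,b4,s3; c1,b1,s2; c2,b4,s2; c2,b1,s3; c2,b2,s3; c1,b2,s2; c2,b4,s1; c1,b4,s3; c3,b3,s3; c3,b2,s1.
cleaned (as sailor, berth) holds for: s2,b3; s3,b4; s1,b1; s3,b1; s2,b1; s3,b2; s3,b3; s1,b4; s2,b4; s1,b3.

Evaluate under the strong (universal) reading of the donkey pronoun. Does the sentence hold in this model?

False

"her" takes "a sailor" as antecedent and "it" takes "a berth"; both are donkey pronouns co-varying with the restrictor.
Strong reading: for every (c,b,s) with allotted(c,b,s), cleaned(s,b).
Restrictor triples: (c1,b1,s2)→cleaned(s2,b1) ✓  (c1,b2,s1)→cleaned(s1,b2) ✗  (c1,b2,s2)→cleaned(s2,b2) ✗  (c1,b4,s3)→cleaned(s3,b4) ✓  (c2,b1,s2)→cleaned(s2,b1) ✓  (c2,b1,s3)→cleaned(s3,b1) ✓  (c2,b2,s3)→cleaned(s3,b2) ✓  (c2,b4,s1)→cleaned(s1,b4) ✓  (c2,b4,s2)→cleaned(s2,b4) ✓  (c3,b1,s1)→cleaned(s1,b1) ✓  (c3,b2,s1)→cleaned(s1,b2) ✗  (c3,b3,s2)→cleaned(s2,b3) ✓  (c3,b3,s3)→cleaned(s3,b3) ✓  (c3,b4,s3)→cleaned(s3,b4) ✓
Counterexample: (c1,b2,s1) — cleaned(s1,b2) does not hold.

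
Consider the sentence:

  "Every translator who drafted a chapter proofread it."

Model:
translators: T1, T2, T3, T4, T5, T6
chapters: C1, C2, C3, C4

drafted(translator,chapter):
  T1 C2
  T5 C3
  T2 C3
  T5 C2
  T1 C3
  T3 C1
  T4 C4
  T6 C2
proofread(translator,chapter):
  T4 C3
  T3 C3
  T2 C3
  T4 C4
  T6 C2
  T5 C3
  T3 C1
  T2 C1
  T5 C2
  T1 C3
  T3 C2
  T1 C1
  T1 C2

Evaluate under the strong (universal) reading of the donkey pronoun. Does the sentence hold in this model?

"it" takes "a chapter" as antecedent — a donkey pronoun bound across the clause boundary.
Strong reading: for every (t,c) with drafted(t,c), proofread(t,c).
Restrictor pairs: (T1,C2) ✓  (T1,C3) ✓  (T2,C3) ✓  (T3,C1) ✓  (T4,C4) ✓  (T5,C2) ✓  (T5,C3) ✓  (T6,C2) ✓
Every restrictor pair satisfies the scope.

True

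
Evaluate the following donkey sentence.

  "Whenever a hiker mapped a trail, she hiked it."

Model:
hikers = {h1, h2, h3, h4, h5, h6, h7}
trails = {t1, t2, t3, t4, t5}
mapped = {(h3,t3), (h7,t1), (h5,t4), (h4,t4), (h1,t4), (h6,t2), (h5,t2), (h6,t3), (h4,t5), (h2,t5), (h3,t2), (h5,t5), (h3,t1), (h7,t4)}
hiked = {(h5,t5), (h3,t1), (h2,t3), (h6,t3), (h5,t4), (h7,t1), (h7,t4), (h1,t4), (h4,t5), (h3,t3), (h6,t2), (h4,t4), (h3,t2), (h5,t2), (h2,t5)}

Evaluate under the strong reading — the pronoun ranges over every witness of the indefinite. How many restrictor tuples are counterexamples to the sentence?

"it" takes "a trail" as antecedent — a donkey pronoun bound across the clause boundary.
Strong reading: for every (h,t) with mapped(h,t), hiked(h,t).
Restrictor pairs: (h1,t4) ✓  (h2,t5) ✓  (h3,t1) ✓  (h3,t2) ✓  (h3,t3) ✓  (h4,t4) ✓  (h4,t5) ✓  (h5,t2) ✓  (h5,t4) ✓  (h5,t5) ✓  (h6,t2) ✓  (h6,t3) ✓  (h7,t1) ✓  (h7,t4) ✓
Counterexamples (restrictor pairs failing the scope): 0.

0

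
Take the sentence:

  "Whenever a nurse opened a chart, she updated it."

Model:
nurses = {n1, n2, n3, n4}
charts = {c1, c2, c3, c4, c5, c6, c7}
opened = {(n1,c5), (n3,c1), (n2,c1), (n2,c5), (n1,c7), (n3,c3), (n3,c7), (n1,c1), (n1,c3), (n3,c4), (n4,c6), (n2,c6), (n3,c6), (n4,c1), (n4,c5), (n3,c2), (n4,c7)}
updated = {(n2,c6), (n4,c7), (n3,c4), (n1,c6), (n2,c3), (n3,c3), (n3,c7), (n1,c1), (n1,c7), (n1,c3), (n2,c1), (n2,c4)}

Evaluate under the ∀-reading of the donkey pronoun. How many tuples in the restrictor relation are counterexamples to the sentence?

8

"it" takes "a chart" as antecedent — a donkey pronoun bound across the clause boundary.
Strong reading: for every (n,c) with opened(n,c), updated(n,c).
Restrictor pairs: (n1,c1) ✓  (n1,c3) ✓  (n1,c5) ✗  (n1,c7) ✓  (n2,c1) ✓  (n2,c5) ✗  (n2,c6) ✓  (n3,c1) ✗  (n3,c2) ✗  (n3,c3) ✓  (n3,c4) ✓  (n3,c6) ✗  (n3,c7) ✓  (n4,c1) ✗  (n4,c5) ✗  (n4,c6) ✗  (n4,c7) ✓
Counterexamples (restrictor pairs failing the scope): 8.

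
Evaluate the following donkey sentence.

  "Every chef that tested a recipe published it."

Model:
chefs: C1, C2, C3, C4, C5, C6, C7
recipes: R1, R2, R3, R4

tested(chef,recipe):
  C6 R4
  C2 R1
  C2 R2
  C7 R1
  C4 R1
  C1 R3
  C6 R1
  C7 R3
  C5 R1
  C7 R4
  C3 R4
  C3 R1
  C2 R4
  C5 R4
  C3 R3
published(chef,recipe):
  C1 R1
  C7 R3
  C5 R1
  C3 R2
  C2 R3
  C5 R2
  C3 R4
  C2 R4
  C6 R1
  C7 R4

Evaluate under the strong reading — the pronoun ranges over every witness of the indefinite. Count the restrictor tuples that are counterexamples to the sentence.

9

"it" takes "a recipe" as antecedent — a donkey pronoun bound across the clause boundary.
Strong reading: for every (c,r) with tested(c,r), published(c,r).
Restrictor pairs: (C1,R3) ✗  (C2,R1) ✗  (C2,R2) ✗  (C2,R4) ✓  (C3,R1) ✗  (C3,R3) ✗  (C3,R4) ✓  (C4,R1) ✗  (C5,R1) ✓  (C5,R4) ✗  (C6,R1) ✓  (C6,R4) ✗  (C7,R1) ✗  (C7,R3) ✓  (C7,R4) ✓
Counterexamples (restrictor pairs failing the scope): 9.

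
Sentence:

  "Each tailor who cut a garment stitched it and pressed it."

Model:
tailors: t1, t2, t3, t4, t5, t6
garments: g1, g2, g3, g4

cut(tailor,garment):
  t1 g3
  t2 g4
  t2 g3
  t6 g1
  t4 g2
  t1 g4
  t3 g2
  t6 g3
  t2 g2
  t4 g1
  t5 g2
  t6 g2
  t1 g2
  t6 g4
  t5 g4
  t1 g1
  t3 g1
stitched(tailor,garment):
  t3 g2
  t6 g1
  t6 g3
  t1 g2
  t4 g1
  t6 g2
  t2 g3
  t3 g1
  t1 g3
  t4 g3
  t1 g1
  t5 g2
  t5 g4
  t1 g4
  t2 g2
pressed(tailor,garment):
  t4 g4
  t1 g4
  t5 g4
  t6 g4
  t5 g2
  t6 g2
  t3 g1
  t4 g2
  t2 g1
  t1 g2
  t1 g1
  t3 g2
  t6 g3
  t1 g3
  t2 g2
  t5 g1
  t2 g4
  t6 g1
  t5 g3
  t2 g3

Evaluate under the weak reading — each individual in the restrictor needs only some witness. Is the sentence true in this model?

False

"it" takes "a garment" as antecedent — a donkey pronoun bound across the clause boundary.
Weak reading: every tailor t with some cut-garment has at least one cut-garment g such that stitched(t,g) ∧ pressed(t,g).
Per tailor: t1:✓  t2:✓  t3:✓  t4:✗  t5:✓  t6:✓
t4 has no witness among its cut-garments.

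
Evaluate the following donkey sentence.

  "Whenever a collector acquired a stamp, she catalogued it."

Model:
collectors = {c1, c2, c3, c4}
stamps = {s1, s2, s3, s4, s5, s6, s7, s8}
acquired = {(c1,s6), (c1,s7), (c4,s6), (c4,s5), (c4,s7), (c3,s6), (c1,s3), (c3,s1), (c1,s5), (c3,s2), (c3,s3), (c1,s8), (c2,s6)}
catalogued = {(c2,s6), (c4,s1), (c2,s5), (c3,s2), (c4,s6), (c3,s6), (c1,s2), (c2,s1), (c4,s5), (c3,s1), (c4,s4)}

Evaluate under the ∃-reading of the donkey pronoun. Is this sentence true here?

"it" takes "a stamp" as antecedent — a donkey pronoun bound across the clause boundary.
Weak reading: every collector c with some acquired-stamp has at least one acquired-stamp s such that catalogued(c,s).
Per collector: c1:✗  c2:✓  c3:✓  c4:✓
c1 has no witness among its acquired-stamps.

False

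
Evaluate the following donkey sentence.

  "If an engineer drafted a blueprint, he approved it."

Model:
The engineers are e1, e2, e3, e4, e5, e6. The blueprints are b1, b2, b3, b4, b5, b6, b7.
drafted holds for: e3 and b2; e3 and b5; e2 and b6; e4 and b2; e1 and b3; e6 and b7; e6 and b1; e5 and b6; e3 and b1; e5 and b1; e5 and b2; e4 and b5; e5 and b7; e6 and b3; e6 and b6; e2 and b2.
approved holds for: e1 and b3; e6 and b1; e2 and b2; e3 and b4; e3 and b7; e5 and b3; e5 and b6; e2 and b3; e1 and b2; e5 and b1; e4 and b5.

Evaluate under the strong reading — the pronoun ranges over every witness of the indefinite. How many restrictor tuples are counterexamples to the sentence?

10

"it" takes "a blueprint" as antecedent — a donkey pronoun bound across the clause boundary.
Strong reading: for every (e,b) with drafted(e,b), approved(e,b).
Restrictor pairs: (e1,b3) ✓  (e2,b2) ✓  (e2,b6) ✗  (e3,b1) ✗  (e3,b2) ✗  (e3,b5) ✗  (e4,b2) ✗  (e4,b5) ✓  (e5,b1) ✓  (e5,b2) ✗  (e5,b6) ✓  (e5,b7) ✗  (e6,b1) ✓  (e6,b3) ✗  (e6,b6) ✗  (e6,b7) ✗
Counterexamples (restrictor pairs failing the scope): 10.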